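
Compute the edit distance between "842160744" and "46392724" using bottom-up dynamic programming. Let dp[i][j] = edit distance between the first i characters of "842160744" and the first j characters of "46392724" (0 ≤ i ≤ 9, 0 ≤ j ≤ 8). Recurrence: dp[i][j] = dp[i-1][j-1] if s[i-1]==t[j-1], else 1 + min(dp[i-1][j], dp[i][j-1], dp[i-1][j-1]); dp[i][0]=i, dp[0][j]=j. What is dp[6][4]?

   ''  4  6  3  9  2  7  2  4
''  0  1  2  3  4  5  6  7  8
 8  1  1  2  3  4  5  6  7  8
 4  2  1  2  3  4  5  6  7  7
 2  3  2  2  3  4  4  5  6  7
 1  4  3  3  3  4  5  5  6  7
 6  5  4  3  4  4  5  6  6  7
 0  6  5  4  4  5  5  6  7  7
 7  7  6  5  5  5  6  5  6  7
 4  8  7  6  6  6  6  6  6  6
 4  9  8  7  7  7  7  7  7  6

5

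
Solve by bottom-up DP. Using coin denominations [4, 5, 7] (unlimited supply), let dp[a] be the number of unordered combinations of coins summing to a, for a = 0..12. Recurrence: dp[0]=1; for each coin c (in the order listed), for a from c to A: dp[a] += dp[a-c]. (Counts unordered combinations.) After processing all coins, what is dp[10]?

after  coin     0     1     2     3     4     5     6     7     8     9    10    11    12
          4     1     0     0     0     1     0     0     0     1     0     0     0     1
          5     1     0     0     0     1     1     0     0     1     1     1     0     1
          7     1     0     0     0     1     1     0     1     1     1     1     1     2

1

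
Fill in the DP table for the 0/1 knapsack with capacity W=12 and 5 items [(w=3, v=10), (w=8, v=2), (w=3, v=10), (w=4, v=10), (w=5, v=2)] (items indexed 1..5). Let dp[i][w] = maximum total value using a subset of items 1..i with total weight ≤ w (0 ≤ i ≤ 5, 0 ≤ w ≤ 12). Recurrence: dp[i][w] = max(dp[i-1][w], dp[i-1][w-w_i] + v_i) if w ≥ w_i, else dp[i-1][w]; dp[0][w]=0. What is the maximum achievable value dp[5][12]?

30

i\w   0   1   2   3   4   5   6   7   8   9  10  11  12
  0   0   0   0   0   0   0   0   0   0   0   0   0   0
  1   0   0   0  10  10  10  10  10  10  10  10  10  10
  2   0   0   0  10  10  10  10  10  10  10  10  12  12
  3   0   0   0  10  10  10  20  20  20  20  20  20  20
  4   0   0   0  10  10  10  20  20  20  20  30  30  30
  5   0   0   0  10  10  10  20  20  20  20  30  30  30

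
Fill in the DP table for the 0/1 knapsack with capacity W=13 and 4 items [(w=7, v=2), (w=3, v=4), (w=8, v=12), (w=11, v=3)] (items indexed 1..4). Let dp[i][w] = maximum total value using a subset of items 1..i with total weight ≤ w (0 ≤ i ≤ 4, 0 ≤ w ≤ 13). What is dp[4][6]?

i\w   0   1   2   3   4   5   6   7   8   9  10  11  12  13
  0   0   0   0   0   0   0   0   0   0   0   0   0   0   0
  1   0   0   0   0   0   0   0   2   2   2   2   2   2   2
  2   0   0   0   4   4   4   4   4   4   4   6   6   6   6
  3   0   0   0   4   4   4   4   4  12  12  12  16  16  16
  4   0   0   0   4   4   4   4   4  12  12  12  16  16  16

4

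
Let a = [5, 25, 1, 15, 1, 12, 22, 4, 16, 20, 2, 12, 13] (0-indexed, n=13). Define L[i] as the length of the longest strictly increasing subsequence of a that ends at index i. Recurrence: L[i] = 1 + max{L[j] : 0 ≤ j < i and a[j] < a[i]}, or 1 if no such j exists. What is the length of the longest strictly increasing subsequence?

   i    0    1    2    3    4    5    6    7    8    9   10   11   12
a[i]    5   25    1   15    1   12   22    4   16   20    2   12   13
L[i]    1    2    1    2    1    2    3    2    3    4    2    3    4

4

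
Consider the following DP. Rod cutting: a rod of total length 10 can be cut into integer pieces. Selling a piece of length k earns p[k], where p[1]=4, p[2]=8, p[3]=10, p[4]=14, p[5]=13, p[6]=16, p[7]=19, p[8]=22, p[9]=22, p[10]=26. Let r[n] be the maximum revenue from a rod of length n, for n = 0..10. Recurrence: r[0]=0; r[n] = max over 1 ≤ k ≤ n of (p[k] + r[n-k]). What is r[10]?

40

   n    0    1    2    3    4    5    6    7    8    9   10
r[n]    0    4    8   12   16   20   24   28   32   36   40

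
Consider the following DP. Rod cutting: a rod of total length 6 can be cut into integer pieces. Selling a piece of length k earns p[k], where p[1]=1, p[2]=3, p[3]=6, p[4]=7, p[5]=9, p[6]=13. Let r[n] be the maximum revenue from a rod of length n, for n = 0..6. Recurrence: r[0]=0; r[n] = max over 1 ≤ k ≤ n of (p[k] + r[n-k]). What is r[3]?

6

   n    0    1    2    3    4    5    6
r[n]    0    1    3    6    7    9   13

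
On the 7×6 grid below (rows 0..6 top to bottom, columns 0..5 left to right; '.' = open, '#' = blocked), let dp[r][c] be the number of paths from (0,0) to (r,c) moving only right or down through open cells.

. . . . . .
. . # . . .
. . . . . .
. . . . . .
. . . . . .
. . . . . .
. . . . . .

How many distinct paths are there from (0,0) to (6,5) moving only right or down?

r\c   0   1   2   3   4   5
  0   1   1   1   1   1   1
  1   1   2   0   1   2   3
  2   1   3   3   4   6   9
  3   1   4   7  11  17  26
  4   1   5  12  23  40  66
  5   1   6  18  41  81 147
  6   1   7  25  66 147 294

294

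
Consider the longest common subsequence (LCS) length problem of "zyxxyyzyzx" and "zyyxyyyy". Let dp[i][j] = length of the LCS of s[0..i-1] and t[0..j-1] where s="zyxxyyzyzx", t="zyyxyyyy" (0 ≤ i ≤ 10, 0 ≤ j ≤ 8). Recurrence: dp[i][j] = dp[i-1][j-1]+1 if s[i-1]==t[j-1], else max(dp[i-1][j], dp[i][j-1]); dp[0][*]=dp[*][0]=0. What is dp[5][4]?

   ''  z  y  y  x  y  y  y  y
''  0  0  0  0  0  0  0  0  0
 z  0  1  1  1  1  1  1  1  1
 y  0  1  2  2  2  2  2  2  2
 x  0  1  2  2  3  3  3  3  3
 x  0  1  2  2  3  3  3  3  3
 y  0  1  2  3  3  4  4  4  4
 y  0  1  2  3  3  4  5  5  5
 z  0  1  2  3  3  4  5  5  5
 y  0  1  2  3  3  4  5  6  6
 z  0  1  2  3  3  4  5  6  6
 x  0  1  2  3  4  4  5  6  6

3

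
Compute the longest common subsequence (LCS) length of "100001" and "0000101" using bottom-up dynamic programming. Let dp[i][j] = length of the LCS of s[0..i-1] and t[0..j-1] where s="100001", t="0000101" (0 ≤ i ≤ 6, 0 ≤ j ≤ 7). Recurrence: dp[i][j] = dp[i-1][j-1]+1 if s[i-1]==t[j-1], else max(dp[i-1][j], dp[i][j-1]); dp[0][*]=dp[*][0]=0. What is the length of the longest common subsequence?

   ''  0  0  0  0  1  0  1
''  0  0  0  0  0  0  0  0
 1  0  0  0  0  0  1  1  1
 0  0  1  1  1  1  1  2  2
 0  0  1  2  2  2  2  2  2
 0  0  1  2  3  3  3  3  3
 0  0  1  2  3  4  4  4  4
 1  0  1  2  3  4  5  5  5

5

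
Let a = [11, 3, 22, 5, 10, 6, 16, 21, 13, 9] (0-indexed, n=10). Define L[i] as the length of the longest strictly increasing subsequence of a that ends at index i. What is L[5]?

3

   i    0    1    2    3    4    5    6    7    8    9
a[i]   11    3   22    5   10    6   16   21   13    9
L[i]    1    1    2    2    3    3    4    5    4    4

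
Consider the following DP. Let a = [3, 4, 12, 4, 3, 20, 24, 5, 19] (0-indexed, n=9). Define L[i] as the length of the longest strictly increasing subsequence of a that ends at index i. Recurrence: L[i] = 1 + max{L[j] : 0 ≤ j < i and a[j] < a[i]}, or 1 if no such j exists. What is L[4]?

   i    0    1    2    3    4    5    6    7    8
a[i]    3    4   12    4    3   20   24    5   19
L[i]    1    2    3    2    1    4    5    3    4

1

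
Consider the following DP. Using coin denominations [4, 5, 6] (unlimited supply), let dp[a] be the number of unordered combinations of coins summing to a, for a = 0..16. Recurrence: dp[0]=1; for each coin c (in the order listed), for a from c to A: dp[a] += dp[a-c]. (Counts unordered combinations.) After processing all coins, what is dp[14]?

2

after  coin     0     1     2     3     4     5     6     7     8     9    10    11    12    13    14    15    16
          4     1     0     0     0     1     0     0     0     1     0     0     0     1     0     0     0     1
          5     1     0     0     0     1     1     0     0     1     1     1     0     1     1     1     1     1
          6     1     0     0     0     1     1     1     0     1     1     2     1     2     1     2     2     3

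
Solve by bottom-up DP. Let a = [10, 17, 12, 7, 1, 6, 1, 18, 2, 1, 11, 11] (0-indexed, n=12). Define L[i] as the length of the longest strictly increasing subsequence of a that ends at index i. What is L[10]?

3

   i    0    1    2    3    4    5    6    7    8    9   10   11
a[i]   10   17   12    7    1    6    1   18    2    1   11   11
L[i]    1    2    2    1    1    2    1    3    2    1    3    3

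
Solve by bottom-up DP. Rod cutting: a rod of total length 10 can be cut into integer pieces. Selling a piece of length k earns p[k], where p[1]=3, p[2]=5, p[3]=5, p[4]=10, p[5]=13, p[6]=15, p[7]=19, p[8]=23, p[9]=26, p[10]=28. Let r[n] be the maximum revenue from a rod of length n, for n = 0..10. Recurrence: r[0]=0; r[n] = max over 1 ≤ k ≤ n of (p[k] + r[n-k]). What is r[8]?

24

   n    0    1    2    3    4    5    6    7    8    9   10
r[n]    0    3    6    9   12   15   18   21   24   27   30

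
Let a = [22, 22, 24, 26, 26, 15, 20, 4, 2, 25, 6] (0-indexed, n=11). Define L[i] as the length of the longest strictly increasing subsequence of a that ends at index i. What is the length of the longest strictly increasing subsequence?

3

   i    0    1    2    3    4    5    6    7    8    9   10
a[i]   22   22   24   26   26   15   20    4    2   25    6
L[i]    1    1    2    3    3    1    2    1    1    3    2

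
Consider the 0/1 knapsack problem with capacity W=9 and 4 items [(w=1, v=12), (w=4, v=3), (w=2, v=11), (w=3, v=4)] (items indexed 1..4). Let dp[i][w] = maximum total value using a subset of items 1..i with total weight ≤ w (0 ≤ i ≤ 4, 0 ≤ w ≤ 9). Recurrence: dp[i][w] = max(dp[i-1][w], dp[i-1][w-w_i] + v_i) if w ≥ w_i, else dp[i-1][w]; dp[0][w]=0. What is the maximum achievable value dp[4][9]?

i\w   0   1   2   3   4   5   6   7   8   9
  0   0   0   0   0   0   0   0   0   0   0
  1   0  12  12  12  12  12  12  12  12  12
  2   0  12  12  12  12  15  15  15  15  15
  3   0  12  12  23  23  23  23  26  26  26
  4   0  12  12  23  23  23  27  27  27  27

27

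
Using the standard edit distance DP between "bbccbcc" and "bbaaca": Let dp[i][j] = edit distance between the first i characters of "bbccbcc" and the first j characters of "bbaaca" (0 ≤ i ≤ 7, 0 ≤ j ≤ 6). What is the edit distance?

4

   ''  b  b  a  a  c  a
''  0  1  2  3  4  5  6
 b  1  0  1  2  3  4  5
 b  2  1  0  1  2  3  4
 c  3  2  1  1  2  2  3
 c  4  3  2  2  2  2  3
 b  5  4  3  3  3  3  3
 c  6  5  4  4  4  3  4
 c  7  6  5  5  5  4  4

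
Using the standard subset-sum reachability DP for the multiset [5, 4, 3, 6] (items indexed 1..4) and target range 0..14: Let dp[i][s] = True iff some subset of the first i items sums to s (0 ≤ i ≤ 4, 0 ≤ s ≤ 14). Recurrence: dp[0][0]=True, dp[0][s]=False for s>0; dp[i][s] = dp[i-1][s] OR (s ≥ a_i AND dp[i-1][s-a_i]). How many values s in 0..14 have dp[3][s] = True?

8

i\s   0   1   2   3   4   5   6   7   8   9  10  11  12  13  14
  0   T   F   F   F   F   F   F   F   F   F   F   F   F   F   F
  1   T   F   F   F   F   T   F   F   F   F   F   F   F   F   F
  2   T   F   F   F   T   T   F   F   F   T   F   F   F   F   F
  3   T   F   F   T   T   T   F   T   T   T   F   F   T   F   F
  4   T   F   F   T   T   T   T   T   T   T   T   T   T   T   T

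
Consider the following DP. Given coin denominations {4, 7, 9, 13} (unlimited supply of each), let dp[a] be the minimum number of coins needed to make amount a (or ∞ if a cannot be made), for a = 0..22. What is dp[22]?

2

 a  0  1  2  3  4  5  6  7  8  9 10 11 12 13 14 15 16 17 18 19 20 21 22
dp  0  -  -  -  1  -  -  1  2  1  -  2  3  1  2  3  2  2  2  4  2  3  2
(- denotes ∞ / unreachable)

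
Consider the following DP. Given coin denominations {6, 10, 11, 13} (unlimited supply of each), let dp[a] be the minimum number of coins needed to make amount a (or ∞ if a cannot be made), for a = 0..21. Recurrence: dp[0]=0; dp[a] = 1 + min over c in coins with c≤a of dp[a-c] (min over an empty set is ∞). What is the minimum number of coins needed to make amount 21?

 a  0  1  2  3  4  5  6  7  8  9 10 11 12 13 14 15 16 17 18 19 20 21
dp  0  -  -  -  -  -  1  -  -  -  1  1  2  1  -  -  2  2  3  2  2  2
(- denotes ∞ / unreachable)

2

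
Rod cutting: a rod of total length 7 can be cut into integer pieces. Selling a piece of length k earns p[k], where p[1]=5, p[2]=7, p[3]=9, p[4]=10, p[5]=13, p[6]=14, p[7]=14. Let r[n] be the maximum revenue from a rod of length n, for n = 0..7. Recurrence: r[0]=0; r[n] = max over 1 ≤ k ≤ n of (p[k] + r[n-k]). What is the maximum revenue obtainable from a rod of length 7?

35

   n    0    1    2    3    4    5    6    7
r[n]    0    5   10   15   20   25   30   35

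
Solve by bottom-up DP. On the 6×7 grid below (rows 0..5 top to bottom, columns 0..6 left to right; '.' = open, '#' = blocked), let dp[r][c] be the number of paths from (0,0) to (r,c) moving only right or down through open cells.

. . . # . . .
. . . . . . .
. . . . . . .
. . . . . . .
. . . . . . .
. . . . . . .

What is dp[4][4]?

65

r\c   0   1   2   3   4   5   6
  0   1   1   1   0   0   0   0
  1   1   2   3   3   3   3   3
  2   1   3   6   9  12  15  18
  3   1   4  10  19  31  46  64
  4   1   5  15  34  65 111 175
  5   1   6  21  55 120 231 406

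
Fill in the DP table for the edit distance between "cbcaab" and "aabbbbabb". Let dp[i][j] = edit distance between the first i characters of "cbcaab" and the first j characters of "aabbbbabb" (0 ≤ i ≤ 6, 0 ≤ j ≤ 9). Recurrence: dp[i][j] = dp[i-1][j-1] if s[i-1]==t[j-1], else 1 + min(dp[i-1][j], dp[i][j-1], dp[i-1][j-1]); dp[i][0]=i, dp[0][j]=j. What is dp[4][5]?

4

   ''  a  a  b  b  b  b  a  b  b
''  0  1  2  3  4  5  6  7  8  9
 c  1  1  2  3  4  5  6  7  8  9
 b  2  2  2  2  3  4  5  6  7  8
 c  3  3  3  3  3  4  5  6  7  8
 a  4  3  3  4  4  4  5  5  6  7
 a  5  4  3  4  5  5  5  5  6  7
 b  6  5  4  3  4  5  5  6  5  6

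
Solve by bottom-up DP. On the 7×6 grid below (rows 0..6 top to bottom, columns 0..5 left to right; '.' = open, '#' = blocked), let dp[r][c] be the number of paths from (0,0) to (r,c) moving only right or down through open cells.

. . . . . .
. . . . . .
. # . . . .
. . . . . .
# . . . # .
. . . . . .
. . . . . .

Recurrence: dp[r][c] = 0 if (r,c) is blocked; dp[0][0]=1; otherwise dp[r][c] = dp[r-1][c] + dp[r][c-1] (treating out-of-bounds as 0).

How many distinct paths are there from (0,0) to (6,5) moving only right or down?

r\c   0   1   2   3   4   5
  0   1   1   1   1   1   1
  1   1   2   3   4   5   6
  2   1   0   3   7  12  18
  3   1   1   4  11  23  41
  4   0   1   5  16   0  41
  5   0   1   6  22  22  63
  6   0   1   7  29  51 114

114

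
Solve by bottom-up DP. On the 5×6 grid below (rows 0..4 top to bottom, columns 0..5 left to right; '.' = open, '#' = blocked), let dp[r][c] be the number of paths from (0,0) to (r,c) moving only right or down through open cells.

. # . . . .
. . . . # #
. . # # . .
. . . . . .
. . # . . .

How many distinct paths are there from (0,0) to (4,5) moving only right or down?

9

r\c   0   1   2   3   4   5
  0   1   0   0   0   0   0
  1   1   1   1   1   0   0
  2   1   2   0   0   0   0
  3   1   3   3   3   3   3
  4   1   4   0   3   6   9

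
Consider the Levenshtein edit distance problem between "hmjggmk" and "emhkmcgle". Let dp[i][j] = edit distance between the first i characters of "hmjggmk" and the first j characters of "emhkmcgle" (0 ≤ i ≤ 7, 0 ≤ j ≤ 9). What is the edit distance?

   ''  e  m  h  k  m  c  g  l  e
''  0  1  2  3  4  5  6  7  8  9
 h  1  1  2  2  3  4  5  6  7  8
 m  2  2  1  2  3  3  4  5  6  7
 j  3  3  2  2  3  4  4  5  6  7
 g  4  4  3  3  3  4  5  4  5  6
 g  5  5  4  4  4  4  5  5  5  6
 m  6  6  5  5  5  4  5  6  6  6
 k  7  7  6  6  5  5  5  6  7  7

7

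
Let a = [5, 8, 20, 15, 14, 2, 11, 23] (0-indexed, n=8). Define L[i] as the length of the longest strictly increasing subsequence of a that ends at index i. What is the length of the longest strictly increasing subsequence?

4

   i    0    1    2    3    4    5    6    7
a[i]    5    8   20   15   14    2   11   23
L[i]    1    2    3    3    3    1    3    4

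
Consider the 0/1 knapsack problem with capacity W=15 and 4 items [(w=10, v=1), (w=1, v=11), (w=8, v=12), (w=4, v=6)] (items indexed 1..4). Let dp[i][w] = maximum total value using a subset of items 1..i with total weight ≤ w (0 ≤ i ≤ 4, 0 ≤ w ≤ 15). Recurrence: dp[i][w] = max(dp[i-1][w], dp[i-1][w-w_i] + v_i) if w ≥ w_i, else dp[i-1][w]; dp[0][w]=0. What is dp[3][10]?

23

i\w   0   1   2   3   4   5   6   7   8   9  10  11  12  13  14  15
  0   0   0   0   0   0   0   0   0   0   0   0   0   0   0   0   0
  1   0   0   0   0   0   0   0   0   0   0   1   1   1   1   1   1
  2   0  11  11  11  11  11  11  11  11  11  11  12  12  12  12  12
  3   0  11  11  11  11  11  11  11  12  23  23  23  23  23  23  23
  4   0  11  11  11  11  17  17  17  17  23  23  23  23  29  29  29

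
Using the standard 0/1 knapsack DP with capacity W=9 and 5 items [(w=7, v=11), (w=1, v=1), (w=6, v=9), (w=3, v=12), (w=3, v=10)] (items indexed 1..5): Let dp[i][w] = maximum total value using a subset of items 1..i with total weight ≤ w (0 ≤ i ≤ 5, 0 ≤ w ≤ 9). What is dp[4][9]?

i\w   0   1   2   3   4   5   6   7   8   9
  0   0   0   0   0   0   0   0   0   0   0
  1   0   0   0   0   0   0   0  11  11  11
  2   0   1   1   1   1   1   1  11  12  12
  3   0   1   1   1   1   1   9  11  12  12
  4   0   1   1  12  13  13  13  13  13  21
  5   0   1   1  12  13  13  22  23  23  23

21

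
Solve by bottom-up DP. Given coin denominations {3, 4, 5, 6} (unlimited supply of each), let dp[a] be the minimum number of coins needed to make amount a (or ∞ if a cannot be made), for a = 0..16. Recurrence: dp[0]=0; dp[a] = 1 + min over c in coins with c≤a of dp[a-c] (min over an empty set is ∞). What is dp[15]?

3

 a  0  1  2  3  4  5  6  7  8  9 10 11 12 13 14 15 16
dp  0  -  -  1  1  1  1  2  2  2  2  2  2  3  3  3  3
(- denotes ∞ / unreachable)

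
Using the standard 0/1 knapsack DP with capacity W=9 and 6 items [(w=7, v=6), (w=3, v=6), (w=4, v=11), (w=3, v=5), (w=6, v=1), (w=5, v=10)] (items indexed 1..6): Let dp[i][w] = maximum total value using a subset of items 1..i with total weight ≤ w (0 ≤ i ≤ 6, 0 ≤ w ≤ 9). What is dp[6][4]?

i\w   0   1   2   3   4   5   6   7   8   9
  0   0   0   0   0   0   0   0   0   0   0
  1   0   0   0   0   0   0   0   6   6   6
  2   0   0   0   6   6   6   6   6   6   6
  3   0   0   0   6  11  11  11  17  17  17
  4   0   0   0   6  11  11  11  17  17  17
  5   0   0   0   6  11  11  11  17  17  17
  6   0   0   0   6  11  11  11  17  17  21

11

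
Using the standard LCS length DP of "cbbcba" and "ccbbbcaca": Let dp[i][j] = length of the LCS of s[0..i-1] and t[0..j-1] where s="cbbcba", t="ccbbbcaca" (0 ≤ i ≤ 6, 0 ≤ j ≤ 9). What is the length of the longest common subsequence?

5

   ''  c  c  b  b  b  c  a  c  a
''  0  0  0  0  0  0  0  0  0  0
 c  0  1  1  1  1  1  1  1  1  1
 b  0  1  1  2  2  2  2  2  2  2
 b  0  1  1  2  3  3  3  3  3  3
 c  0  1  2  2  3  3  4  4  4  4
 b  0  1  2  3  3  4  4  4  4  4
 a  0  1  2  3  3  4  4  5  5  5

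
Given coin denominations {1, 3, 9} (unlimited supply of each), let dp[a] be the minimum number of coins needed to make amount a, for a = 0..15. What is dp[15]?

 a  0  1  2  3  4  5  6  7  8  9 10 11 12 13 14 15
dp  0  1  2  1  2  3  2  3  4  1  2  3  2  3  4  3

3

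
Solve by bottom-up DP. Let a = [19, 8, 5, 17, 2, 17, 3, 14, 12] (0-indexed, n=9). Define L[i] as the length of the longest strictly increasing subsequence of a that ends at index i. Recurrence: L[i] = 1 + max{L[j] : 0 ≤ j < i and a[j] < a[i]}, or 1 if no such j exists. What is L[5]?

   i    0    1    2    3    4    5    6    7    8
a[i]   19    8    5   17    2   17    3   14   12
L[i]    1    1    1    2    1    2    2    3    3

2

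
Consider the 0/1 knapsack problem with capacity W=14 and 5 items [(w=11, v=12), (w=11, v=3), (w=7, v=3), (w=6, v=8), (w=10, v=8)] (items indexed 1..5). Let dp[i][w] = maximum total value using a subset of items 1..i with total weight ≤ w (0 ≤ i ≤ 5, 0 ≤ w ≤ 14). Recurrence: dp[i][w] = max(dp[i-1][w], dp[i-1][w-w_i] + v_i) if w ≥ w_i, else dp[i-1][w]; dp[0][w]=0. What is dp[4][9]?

i\w   0   1   2   3   4   5   6   7   8   9  10  11  12  13  14
  0   0   0   0   0   0   0   0   0   0   0   0   0   0   0   0
  1   0   0   0   0   0   0   0   0   0   0   0  12  12  12  12
  2   0   0   0   0   0   0   0   0   0   0   0  12  12  12  12
  3   0   0   0   0   0   0   0   3   3   3   3  12  12  12  12
  4   0   0   0   0   0   0   8   8   8   8   8  12  12  12  12
  5   0   0   0   0   0   0   8   8   8   8   8  12  12  12  12

8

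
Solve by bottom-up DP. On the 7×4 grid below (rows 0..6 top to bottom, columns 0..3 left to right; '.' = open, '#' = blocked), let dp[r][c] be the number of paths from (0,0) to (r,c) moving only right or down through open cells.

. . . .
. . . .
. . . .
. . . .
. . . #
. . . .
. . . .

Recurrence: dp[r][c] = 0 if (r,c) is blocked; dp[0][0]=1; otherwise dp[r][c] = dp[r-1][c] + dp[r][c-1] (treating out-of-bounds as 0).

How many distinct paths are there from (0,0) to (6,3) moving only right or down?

49

r\c   0   1   2   3
  0   1   1   1   1
  1   1   2   3   4
  2   1   3   6  10
  3   1   4  10  20
  4   1   5  15   0
  5   1   6  21  21
  6   1   7  28  49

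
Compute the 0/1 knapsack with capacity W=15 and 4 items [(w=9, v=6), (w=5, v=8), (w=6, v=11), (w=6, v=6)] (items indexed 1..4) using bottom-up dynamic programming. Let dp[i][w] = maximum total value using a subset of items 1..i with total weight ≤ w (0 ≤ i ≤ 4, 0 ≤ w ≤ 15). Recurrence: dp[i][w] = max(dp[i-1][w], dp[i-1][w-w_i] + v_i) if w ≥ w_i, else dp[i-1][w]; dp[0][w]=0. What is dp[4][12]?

19

i\w   0   1   2   3   4   5   6   7   8   9  10  11  12  13  14  15
  0   0   0   0   0   0   0   0   0   0   0   0   0   0   0   0   0
  1   0   0   0   0   0   0   0   0   0   6   6   6   6   6   6   6
  2   0   0   0   0   0   8   8   8   8   8   8   8   8   8  14  14
  3   0   0   0   0   0   8  11  11  11  11  11  19  19  19  19  19
  4   0   0   0   0   0   8  11  11  11  11  11  19  19  19  19  19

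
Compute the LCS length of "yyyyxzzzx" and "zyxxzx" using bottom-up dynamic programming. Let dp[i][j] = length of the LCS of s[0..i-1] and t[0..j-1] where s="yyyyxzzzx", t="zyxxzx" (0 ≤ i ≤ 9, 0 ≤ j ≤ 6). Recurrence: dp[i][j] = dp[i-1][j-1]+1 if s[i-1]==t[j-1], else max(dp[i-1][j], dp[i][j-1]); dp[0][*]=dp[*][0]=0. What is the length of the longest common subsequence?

   ''  z  y  x  x  z  x
''  0  0  0  0  0  0  0
 y  0  0  1  1  1  1  1
 y  0  0  1  1  1  1  1
 y  0  0  1  1  1  1  1
 y  0  0  1  1  1  1  1
 x  0  0  1  2  2  2  2
 z  0  1  1  2  2  3  3
 z  0  1  1  2  2  3  3
 z  0  1  1  2  2  3  3
 x  0  1  1  2  3  3  4

4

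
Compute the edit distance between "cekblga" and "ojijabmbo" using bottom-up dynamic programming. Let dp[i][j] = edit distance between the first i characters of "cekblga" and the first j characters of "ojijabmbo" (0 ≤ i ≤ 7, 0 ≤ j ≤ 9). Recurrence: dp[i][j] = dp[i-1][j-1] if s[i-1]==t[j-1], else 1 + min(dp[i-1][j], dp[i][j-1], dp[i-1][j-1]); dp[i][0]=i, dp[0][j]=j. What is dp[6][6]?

6

   ''  o  j  i  j  a  b  m  b  o
''  0  1  2  3  4  5  6  7  8  9
 c  1  1  2  3  4  5  6  7  8  9
 e  2  2  2  3  4  5  6  7  8  9
 k  3  3  3  3  4  5  6  7  8  9
 b  4  4  4  4  4  5  5  6  7  8
 l  5  5  5  5  5  5  6  6  7  8
 g  6  6  6  6  6  6  6  7  7  8
 a  7  7  7  7  7  6  7  7  8  8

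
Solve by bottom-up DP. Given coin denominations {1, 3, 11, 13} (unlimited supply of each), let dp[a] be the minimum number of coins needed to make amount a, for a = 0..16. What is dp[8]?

4

 a  0  1  2  3  4  5  6  7  8  9 10 11 12 13 14 15 16
dp  0  1  2  1  2  3  2  3  4  3  4  1  2  1  2  3  2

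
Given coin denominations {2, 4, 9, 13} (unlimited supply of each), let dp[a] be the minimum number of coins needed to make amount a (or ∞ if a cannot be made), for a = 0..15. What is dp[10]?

 a  0  1  2  3  4  5  6  7  8  9 10 11 12 13 14 15
dp  0  -  1  -  1  -  2  -  2  1  3  2  3  1  4  2
(- denotes ∞ / unreachable)

3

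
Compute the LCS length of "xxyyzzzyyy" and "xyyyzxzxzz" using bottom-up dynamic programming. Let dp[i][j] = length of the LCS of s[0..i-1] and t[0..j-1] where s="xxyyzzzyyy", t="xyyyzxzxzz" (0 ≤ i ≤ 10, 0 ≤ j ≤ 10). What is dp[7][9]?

   ''  x  y  y  y  z  x  z  x  z  z
''  0  0  0  0  0  0  0  0  0  0  0
 x  0  1  1  1  1  1  1  1  1  1  1
 x  0  1  1  1  1  1  2  2  2  2  2
 y  0  1  2  2  2  2  2  2  2  2  2
 y  0  1  2  3  3  3  3  3  3  3  3
 z  0  1  2  3  3  4  4  4  4  4  4
 z  0  1  2  3  3  4  4  5  5  5  5
 z  0  1  2  3  3  4  4  5  5  6  6
 y  0  1  2  3  4  4  4  5  5  6  6
 y  0  1  2  3  4  4  4  5  5  6  6
 y  0  1  2  3  4  4  4  5  5  6  6

6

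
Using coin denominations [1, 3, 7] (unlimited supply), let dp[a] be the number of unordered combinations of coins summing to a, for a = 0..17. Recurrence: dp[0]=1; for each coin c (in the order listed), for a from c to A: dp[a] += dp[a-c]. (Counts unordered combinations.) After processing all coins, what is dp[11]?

after  coin     0     1     2     3     4     5     6     7     8     9    10    11    12    13    14    15    16    17
          1     1     1     1     1     1     1     1     1     1     1     1     1     1     1     1     1     1     1
          3     1     1     1     2     2     2     3     3     3     4     4     4     5     5     5     6     6     6
          7     1     1     1     2     2     2     3     4     4     5     6     6     7     8     9    10    11    12

6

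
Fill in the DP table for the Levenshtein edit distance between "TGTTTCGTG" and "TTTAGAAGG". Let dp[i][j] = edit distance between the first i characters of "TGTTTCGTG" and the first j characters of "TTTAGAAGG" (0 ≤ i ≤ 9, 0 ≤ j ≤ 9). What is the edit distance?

   ''  T  T  T  A  G  A  A  G  G
''  0  1  2  3  4  5  6  7  8  9
 T  1  0  1  2  3  4  5  6  7  8
 G  2  1  1  2  3  3  4  5  6  7
 T  3  2  1  1  2  3  4  5  6  7
 T  4  3  2  1  2  3  4  5  6  7
 T  5  4  3  2  2  3  4  5  6  7
 C  6  5  4  3  3  3  4  5  6  7
 G  7  6  5  4  4  3  4  5  5  6
 T  8  7  6  5  5  4  4  5  6  6
 G  9  8  7  6  6  5  5  5  5  6

6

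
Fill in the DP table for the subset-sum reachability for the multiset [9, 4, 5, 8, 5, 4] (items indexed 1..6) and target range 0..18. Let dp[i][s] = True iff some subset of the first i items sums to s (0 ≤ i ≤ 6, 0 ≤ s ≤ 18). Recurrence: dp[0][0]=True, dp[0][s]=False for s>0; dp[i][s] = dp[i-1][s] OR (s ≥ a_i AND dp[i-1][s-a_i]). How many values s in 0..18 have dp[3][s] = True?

7

i\s   0   1   2   3   4   5   6   7   8   9  10  11  12  13  14  15  16  17  18
  0   T   F   F   F   F   F   F   F   F   F   F   F   F   F   F   F   F   F   F
  1   T   F   F   F   F   F   F   F   F   T   F   F   F   F   F   F   F   F   F
  2   T   F   F   F   T   F   F   F   F   T   F   F   F   T   F   F   F   F   F
  3   T   F   F   F   T   T   F   F   F   T   F   F   F   T   T   F   F   F   T
  4   T   F   F   F   T   T   F   F   T   T   F   F   T   T   T   F   F   T   T
  5   T   F   F   F   T   T   F   F   T   T   T   F   T   T   T   F   F   T   T
  6   T   F   F   F   T   T   F   F   T   T   T   F   T   T   T   F   T   T   T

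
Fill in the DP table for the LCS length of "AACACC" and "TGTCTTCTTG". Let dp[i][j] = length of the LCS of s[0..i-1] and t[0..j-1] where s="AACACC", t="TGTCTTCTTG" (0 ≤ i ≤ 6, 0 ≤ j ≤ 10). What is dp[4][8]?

1

   ''  T  G  T  C  T  T  C  T  T  G
''  0  0  0  0  0  0  0  0  0  0  0
 A  0  0  0  0  0  0  0  0  0  0  0
 A  0  0  0  0  0  0  0  0  0  0  0
 C  0  0  0  0  1  1  1  1  1  1  1
 A  0  0  0  0  1  1  1  1  1  1  1
 C  0  0  0  0  1  1  1  2  2  2  2
 C  0  0  0  0  1  1  1  2  2  2  2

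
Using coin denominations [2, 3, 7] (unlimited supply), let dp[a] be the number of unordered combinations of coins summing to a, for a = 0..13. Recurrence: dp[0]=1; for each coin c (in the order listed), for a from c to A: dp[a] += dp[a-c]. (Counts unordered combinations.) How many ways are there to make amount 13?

after  coin     0     1     2     3     4     5     6     7     8     9    10    11    12    13
          2     1     0     1     0     1     0     1     0     1     0     1     0     1     0
          3     1     0     1     1     1     1     2     1     2     2     2     2     3     2
          7     1     0     1     1     1     1     2     2     2     3     3     3     4     4

4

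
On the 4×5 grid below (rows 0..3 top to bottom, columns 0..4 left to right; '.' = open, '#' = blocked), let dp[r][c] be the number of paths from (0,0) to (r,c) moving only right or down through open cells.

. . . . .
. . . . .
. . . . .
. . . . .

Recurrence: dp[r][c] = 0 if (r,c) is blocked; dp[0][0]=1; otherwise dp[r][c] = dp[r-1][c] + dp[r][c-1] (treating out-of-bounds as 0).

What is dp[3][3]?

r\c   0   1   2   3   4
  0   1   1   1   1   1
  1   1   2   3   4   5
  2   1   3   6  10  15
  3   1   4  10  20  35

20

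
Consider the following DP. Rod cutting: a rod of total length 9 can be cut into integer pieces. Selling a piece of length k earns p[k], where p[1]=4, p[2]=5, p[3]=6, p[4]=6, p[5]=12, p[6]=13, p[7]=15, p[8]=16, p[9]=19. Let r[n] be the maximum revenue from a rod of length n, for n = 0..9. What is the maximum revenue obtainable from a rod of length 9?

   n    0    1    2    3    4    5    6    7    8    9
r[n]    0    4    8   12   16   20   24   28   32   36

36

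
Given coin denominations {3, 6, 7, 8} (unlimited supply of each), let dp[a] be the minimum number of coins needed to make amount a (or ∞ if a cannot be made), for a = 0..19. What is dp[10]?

 a  0  1  2  3  4  5  6  7  8  9 10 11 12 13 14 15 16 17 18 19
dp  0  -  -  1  -  -  1  1  1  2  2  2  2  2  2  2  2  3  3  3
(- denotes ∞ / unreachable)

2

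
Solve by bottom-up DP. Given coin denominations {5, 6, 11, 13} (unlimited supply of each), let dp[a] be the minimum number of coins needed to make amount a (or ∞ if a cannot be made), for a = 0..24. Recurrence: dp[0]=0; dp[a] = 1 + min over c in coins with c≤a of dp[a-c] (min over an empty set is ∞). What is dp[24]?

2

 a  0  1  2  3  4  5  6  7  8  9 10 11 12 13 14 15 16 17 18 19 20 21 22 23 24
dp  0  -  -  -  -  1  1  -  -  -  2  1  2  1  -  3  2  2  2  2  4  3  2  3  2
(- denotes ∞ / unreachable)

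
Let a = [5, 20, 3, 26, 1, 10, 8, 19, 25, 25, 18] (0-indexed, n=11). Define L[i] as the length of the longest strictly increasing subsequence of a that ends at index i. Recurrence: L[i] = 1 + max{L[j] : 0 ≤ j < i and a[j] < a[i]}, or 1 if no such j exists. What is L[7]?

   i    0    1    2    3    4    5    6    7    8    9   10
a[i]    5   20    3   26    1   10    8   19   25   25   18
L[i]    1    2    1    3    1    2    2    3    4    4    3

3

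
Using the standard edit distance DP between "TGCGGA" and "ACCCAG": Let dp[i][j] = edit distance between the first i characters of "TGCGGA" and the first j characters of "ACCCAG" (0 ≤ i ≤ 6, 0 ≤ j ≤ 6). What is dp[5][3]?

4

   ''  A  C  C  C  A  G
''  0  1  2  3  4  5  6
 T  1  1  2  3  4  5  6
 G  2  2  2  3  4  5  5
 C  3  3  2  2  3  4  5
 G  4  4  3  3  3  4  4
 G  5  5  4  4  4  4  4
 A  6  5  5  5  5  4  5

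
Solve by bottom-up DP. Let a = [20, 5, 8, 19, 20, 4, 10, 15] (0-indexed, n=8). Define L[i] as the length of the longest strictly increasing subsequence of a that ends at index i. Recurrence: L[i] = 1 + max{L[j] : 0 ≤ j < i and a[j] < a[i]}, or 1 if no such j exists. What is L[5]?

   i    0    1    2    3    4    5    6    7
a[i]   20    5    8   19   20    4   10   15
L[i]    1    1    2    3    4    1    3    4

1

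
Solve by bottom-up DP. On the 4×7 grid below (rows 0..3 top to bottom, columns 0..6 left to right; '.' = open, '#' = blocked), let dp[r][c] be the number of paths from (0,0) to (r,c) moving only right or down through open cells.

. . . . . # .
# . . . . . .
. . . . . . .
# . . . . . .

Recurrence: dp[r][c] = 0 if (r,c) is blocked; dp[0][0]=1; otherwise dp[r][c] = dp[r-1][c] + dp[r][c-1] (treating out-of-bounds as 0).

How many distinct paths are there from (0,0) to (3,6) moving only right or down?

52

r\c   0   1   2   3   4   5   6
  0   1   1   1   1   1   0   0
  1   0   1   2   3   4   4   4
  2   0   1   3   6  10  14  18
  3   0   1   4  10  20  34  52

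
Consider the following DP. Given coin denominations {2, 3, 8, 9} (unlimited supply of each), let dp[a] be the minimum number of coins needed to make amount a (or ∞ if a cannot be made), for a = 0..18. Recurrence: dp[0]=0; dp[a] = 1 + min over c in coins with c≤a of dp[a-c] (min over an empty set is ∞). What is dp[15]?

3

 a  0  1  2  3  4  5  6  7  8  9 10 11 12 13 14 15 16 17 18
dp  0  -  1  1  2  2  2  3  1  1  2  2  2  3  3  3  2  2  2
(- denotes ∞ / unreachable)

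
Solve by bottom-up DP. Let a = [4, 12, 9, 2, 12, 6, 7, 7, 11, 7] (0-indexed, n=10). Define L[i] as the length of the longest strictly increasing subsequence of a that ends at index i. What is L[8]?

   i    0    1    2    3    4    5    6    7    8    9
a[i]    4   12    9    2   12    6    7    7   11    7
L[i]    1    2    2    1    3    2    3    3    4    3

4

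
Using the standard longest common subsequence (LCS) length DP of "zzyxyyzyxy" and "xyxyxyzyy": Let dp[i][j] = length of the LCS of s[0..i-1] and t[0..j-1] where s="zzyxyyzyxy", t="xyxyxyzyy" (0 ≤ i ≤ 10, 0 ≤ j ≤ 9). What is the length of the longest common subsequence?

   ''  x  y  x  y  x  y  z  y  y
''  0  0  0  0  0  0  0  0  0  0
 z  0  0  0  0  0  0  0  1  1  1
 z  0  0  0  0  0  0  0  1  1  1
 y  0  0  1  1  1  1  1  1  2  2
 x  0  1  1  2  2  2  2  2  2  2
 y  0  1  2  2  3  3  3  3  3  3
 y  0  1  2  2  3  3  4  4  4  4
 z  0  1  2  2  3  3  4  5  5  5
 y  0  1  2  2  3  3  4  5  6  6
 x  0  1  2  3  3  4  4  5  6  6
 y  0  1  2  3  4  4  5  5  6  7

7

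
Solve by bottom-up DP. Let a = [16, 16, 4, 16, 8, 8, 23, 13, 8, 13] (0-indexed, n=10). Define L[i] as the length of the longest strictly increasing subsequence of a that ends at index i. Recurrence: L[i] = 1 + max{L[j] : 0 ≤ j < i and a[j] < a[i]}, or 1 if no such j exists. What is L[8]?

   i    0    1    2    3    4    5    6    7    8    9
a[i]   16   16    4   16    8    8   23   13    8   13
L[i]    1    1    1    2    2    2    3    3    2    3

2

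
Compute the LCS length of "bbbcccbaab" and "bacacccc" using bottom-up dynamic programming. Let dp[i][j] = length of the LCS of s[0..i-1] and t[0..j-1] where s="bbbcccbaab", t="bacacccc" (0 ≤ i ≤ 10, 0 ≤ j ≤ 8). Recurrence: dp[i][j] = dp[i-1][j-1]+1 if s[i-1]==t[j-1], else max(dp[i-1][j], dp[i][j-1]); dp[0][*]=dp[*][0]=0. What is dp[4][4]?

2

   ''  b  a  c  a  c  c  c  c
''  0  0  0  0  0  0  0  0  0
 b  0  1  1  1  1  1  1  1  1
 b  0  1  1  1  1  1  1  1  1
 b  0  1  1  1  1  1  1  1  1
 c  0  1  1  2  2  2  2  2  2
 c  0  1  1  2  2  3  3  3  3
 c  0  1  1  2  2  3  4  4  4
 b  0  1  1  2  2  3  4  4  4
 a  0  1  2  2  3  3  4  4  4
 a  0  1  2  2  3  3  4  4  4
 b  0  1  2  2  3  3  4  4  4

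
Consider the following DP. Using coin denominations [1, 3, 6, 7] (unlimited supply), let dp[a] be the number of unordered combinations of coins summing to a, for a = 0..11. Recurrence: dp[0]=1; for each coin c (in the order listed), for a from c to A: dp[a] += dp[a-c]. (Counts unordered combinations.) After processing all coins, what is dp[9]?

after  coin     0     1     2     3     4     5     6     7     8     9    10    11
          1     1     1     1     1     1     1     1     1     1     1     1     1
          3     1     1     1     2     2     2     3     3     3     4     4     4
          6     1     1     1     2     2     2     4     4     4     6     6     6
          7     1     1     1     2     2     2     4     5     5     7     8     8

7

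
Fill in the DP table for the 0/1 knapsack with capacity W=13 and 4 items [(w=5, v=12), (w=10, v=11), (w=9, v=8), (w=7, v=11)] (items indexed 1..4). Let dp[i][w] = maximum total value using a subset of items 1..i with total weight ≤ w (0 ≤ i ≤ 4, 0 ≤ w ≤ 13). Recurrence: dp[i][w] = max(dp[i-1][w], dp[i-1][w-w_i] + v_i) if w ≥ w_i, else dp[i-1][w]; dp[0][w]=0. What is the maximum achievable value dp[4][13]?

i\w   0   1   2   3   4   5   6   7   8   9  10  11  12  13
  0   0   0   0   0   0   0   0   0   0   0   0   0   0   0
  1   0   0   0   0   0  12  12  12  12  12  12  12  12  12
  2   0   0   0   0   0  12  12  12  12  12  12  12  12  12
  3   0   0   0   0   0  12  12  12  12  12  12  12  12  12
  4   0   0   0   0   0  12  12  12  12  12  12  12  23  23

23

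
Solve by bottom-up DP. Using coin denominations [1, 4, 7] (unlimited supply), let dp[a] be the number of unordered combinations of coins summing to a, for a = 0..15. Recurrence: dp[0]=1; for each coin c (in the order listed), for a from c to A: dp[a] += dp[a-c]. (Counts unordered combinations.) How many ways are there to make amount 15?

8

after  coin     0     1     2     3     4     5     6     7     8     9    10    11    12    13    14    15
          1     1     1     1     1     1     1     1     1     1     1     1     1     1     1     1     1
          4     1     1     1     1     2     2     2     2     3     3     3     3     4     4     4     4
          7     1     1     1     1     2     2     2     3     4     4     4     5     6     6     7     8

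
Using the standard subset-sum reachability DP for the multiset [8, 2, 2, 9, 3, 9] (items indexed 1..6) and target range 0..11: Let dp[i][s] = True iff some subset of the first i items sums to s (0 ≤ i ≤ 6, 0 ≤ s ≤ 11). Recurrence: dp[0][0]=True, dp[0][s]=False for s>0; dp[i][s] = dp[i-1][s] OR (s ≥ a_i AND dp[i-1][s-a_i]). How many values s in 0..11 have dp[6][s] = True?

i\s   0   1   2   3   4   5   6   7   8   9  10  11
  0   T   F   F   F   F   F   F   F   F   F   F   F
  1   T   F   F   F   F   F   F   F   T   F   F   F
  2   T   F   T   F   F   F   F   F   T   F   T   F
  3   T   F   T   F   T   F   F   F   T   F   T   F
  4   T   F   T   F   T   F   F   F   T   T   T   T
  5   T   F   T   T   T   T   F   T   T   T   T   T
  6   T   F   T   T   T   T   F   T   T   T   T   T

10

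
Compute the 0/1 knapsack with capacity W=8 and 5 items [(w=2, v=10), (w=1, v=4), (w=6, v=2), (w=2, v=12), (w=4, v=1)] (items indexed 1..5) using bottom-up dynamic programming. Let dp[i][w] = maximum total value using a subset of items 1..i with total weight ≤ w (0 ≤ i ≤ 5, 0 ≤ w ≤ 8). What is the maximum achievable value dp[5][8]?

i\w   0   1   2   3   4   5   6   7   8
  0   0   0   0   0   0   0   0   0   0
  1   0   0  10  10  10  10  10  10  10
  2   0   4  10  14  14  14  14  14  14
  3   0   4  10  14  14  14  14  14  14
  4   0   4  12  16  22  26  26  26  26
  5   0   4  12  16  22  26  26  26  26

26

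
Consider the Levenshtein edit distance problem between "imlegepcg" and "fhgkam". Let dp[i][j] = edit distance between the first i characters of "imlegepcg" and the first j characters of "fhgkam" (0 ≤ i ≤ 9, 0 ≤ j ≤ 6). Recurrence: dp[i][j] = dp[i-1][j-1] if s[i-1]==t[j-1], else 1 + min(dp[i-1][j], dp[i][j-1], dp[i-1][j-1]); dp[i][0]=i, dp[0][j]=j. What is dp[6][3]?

   ''  f  h  g  k  a  m
''  0  1  2  3  4  5  6
 i  1  1  2  3  4  5  6
 m  2  2  2  3  4  5  5
 l  3  3  3  3  4  5  6
 e  4  4  4  4  4  5  6
 g  5  5  5  4  5  5  6
 e  6  6  6  5  5  6  6
 p  7  7  7  6  6  6  7
 c  8  8  8  7  7  7  7
 g  9  9  9  8  8  8  8

5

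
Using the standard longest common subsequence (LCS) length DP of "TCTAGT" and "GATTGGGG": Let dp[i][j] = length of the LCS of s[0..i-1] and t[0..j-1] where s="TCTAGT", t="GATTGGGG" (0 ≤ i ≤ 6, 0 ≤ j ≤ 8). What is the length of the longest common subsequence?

   ''  G  A  T  T  G  G  G  G
''  0  0  0  0  0  0  0  0  0
 T  0  0  0  1  1  1  1  1  1
 C  0  0  0  1  1  1  1  1  1
 T  0  0  0  1  2  2  2  2  2
 A  0  0  1  1  2  2  2  2  2
 G  0  1  1  1  2  3  3  3  3
 T  0  1  1  2  2  3  3  3  3

3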